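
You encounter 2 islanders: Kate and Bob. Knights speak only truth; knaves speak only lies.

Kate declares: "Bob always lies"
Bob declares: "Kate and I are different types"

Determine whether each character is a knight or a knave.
Kate is a knave.
Bob is a knight.

Verification:
- Kate (knave) says "Bob always lies" - this is FALSE (a lie) because Bob is a knight.
- Bob (knight) says "Kate and I are different types" - this is TRUE because Bob is a knight and Kate is a knave.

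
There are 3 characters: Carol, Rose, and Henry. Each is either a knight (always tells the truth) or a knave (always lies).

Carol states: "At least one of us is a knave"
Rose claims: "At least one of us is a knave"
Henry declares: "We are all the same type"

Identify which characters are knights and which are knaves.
Carol is a knight.
Rose is a knight.
Henry is a knave.

Verification:
- Carol (knight) says "At least one of us is a knave" - this is TRUE because Henry is a knave.
- Rose (knight) says "At least one of us is a knave" - this is TRUE because Henry is a knave.
- Henry (knave) says "We are all the same type" - this is FALSE (a lie) because Carol and Rose are knights and Henry is a knave.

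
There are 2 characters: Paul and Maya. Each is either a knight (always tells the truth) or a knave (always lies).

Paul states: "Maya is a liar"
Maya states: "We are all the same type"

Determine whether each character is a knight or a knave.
Paul is a knight.
Maya is a knave.

Verification:
- Paul (knight) says "Maya is a liar" - this is TRUE because Maya is a knave.
- Maya (knave) says "We are all the same type" - this is FALSE (a lie) because Paul is a knight and Maya is a knave.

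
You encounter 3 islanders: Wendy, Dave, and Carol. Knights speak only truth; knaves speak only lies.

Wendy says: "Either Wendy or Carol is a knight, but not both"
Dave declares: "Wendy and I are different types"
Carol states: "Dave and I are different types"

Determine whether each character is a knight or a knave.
Wendy is a knave.
Dave is a knave.
Carol is a knave.

Verification:
- Wendy (knave) says "Either Wendy or Carol is a knight, but not both" - this is FALSE (a lie) because Wendy is a knave and Carol is a knave.
- Dave (knave) says "Wendy and I are different types" - this is FALSE (a lie) because Dave is a knave and Wendy is a knave.
- Carol (knave) says "Dave and I are different types" - this is FALSE (a lie) because Carol is a knave and Dave is a knave.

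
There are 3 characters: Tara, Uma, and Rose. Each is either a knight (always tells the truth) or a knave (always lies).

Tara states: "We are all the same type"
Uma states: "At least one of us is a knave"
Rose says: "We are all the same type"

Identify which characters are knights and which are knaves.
Tara is a knave.
Uma is a knight.
Rose is a knave.

Verification:
- Tara (knave) says "We are all the same type" - this is FALSE (a lie) because Uma is a knight and Tara and Rose are knaves.
- Uma (knight) says "At least one of us is a knave" - this is TRUE because Tara and Rose are knaves.
- Rose (knave) says "We are all the same type" - this is FALSE (a lie) because Uma is a knight and Tara and Rose are knaves.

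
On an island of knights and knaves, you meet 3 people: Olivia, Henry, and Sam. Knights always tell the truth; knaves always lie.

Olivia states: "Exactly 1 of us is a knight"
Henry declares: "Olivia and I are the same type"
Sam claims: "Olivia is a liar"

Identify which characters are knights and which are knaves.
Olivia is a knight.
Henry is a knave.
Sam is a knave.

Verification:
- Olivia (knight) says "Exactly 1 of us is a knight" - this is TRUE because there are 1 knights.
- Henry (knave) says "Olivia and I are the same type" - this is FALSE (a lie) because Henry is a knave and Olivia is a knight.
- Sam (knave) says "Olivia is a liar" - this is FALSE (a lie) because Olivia is a knight.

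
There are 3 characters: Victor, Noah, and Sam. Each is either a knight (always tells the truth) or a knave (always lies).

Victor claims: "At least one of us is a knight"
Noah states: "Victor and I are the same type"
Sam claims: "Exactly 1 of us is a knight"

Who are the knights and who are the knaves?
Victor is a knight.
Noah is a knight.
Sam is a knave.

Verification:
- Victor (knight) says "At least one of us is a knight" - this is TRUE because Victor and Noah are knights.
- Noah (knight) says "Victor and I are the same type" - this is TRUE because Noah is a knight and Victor is a knight.
- Sam (knave) says "Exactly 1 of us is a knight" - this is FALSE (a lie) because there are 2 knights.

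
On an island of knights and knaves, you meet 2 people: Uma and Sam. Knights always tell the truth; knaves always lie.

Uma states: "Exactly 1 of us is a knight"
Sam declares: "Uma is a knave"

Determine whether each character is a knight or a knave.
Uma is a knight.
Sam is a knave.

Verification:
- Uma (knight) says "Exactly 1 of us is a knight" - this is TRUE because there are 1 knights.
- Sam (knave) says "Uma is a knave" - this is FALSE (a lie) because Uma is a knight.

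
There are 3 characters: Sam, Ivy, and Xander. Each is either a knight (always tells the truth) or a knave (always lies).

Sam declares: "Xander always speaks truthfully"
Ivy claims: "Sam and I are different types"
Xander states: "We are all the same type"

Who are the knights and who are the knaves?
Sam is a knave.
Ivy is a knight.
Xander is a knave.

Verification:
- Sam (knave) says "Xander always speaks truthfully" - this is FALSE (a lie) because Xander is a knave.
- Ivy (knight) says "Sam and I are different types" - this is TRUE because Ivy is a knight and Sam is a knave.
- Xander (knave) says "We are all the same type" - this is FALSE (a lie) because Ivy is a knight and Sam and Xander are knaves.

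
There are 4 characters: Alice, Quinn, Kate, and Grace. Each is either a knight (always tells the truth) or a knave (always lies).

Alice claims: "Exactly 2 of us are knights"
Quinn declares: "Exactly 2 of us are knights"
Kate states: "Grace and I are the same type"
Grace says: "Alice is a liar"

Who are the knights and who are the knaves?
Alice is a knave.
Quinn is a knave.
Kate is a knave.
Grace is a knight.

Verification:
- Alice (knave) says "Exactly 2 of us are knights" - this is FALSE (a lie) because there are 1 knights.
- Quinn (knave) says "Exactly 2 of us are knights" - this is FALSE (a lie) because there are 1 knights.
- Kate (knave) says "Grace and I are the same type" - this is FALSE (a lie) because Kate is a knave and Grace is a knight.
- Grace (knight) says "Alice is a liar" - this is TRUE because Alice is a knave.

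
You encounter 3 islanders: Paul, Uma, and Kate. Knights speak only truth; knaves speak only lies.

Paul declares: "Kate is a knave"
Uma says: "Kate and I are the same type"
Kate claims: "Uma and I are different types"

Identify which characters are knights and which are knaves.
Paul is a knave.
Uma is a knave.
Kate is a knight.

Verification:
- Paul (knave) says "Kate is a knave" - this is FALSE (a lie) because Kate is a knight.
- Uma (knave) says "Kate and I are the same type" - this is FALSE (a lie) because Uma is a knave and Kate is a knight.
- Kate (knight) says "Uma and I are different types" - this is TRUE because Kate is a knight and Uma is a knave.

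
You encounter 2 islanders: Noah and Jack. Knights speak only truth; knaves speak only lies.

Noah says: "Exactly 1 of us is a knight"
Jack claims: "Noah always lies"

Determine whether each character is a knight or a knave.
Noah is a knight.
Jack is a knave.

Verification:
- Noah (knight) says "Exactly 1 of us is a knight" - this is TRUE because there are 1 knights.
- Jack (knave) says "Noah always lies" - this is FALSE (a lie) because Noah is a knight.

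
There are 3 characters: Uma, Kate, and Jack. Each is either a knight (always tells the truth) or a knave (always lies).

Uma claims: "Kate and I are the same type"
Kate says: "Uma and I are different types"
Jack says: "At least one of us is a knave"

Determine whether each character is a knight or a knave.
Uma is a knave.
Kate is a knight.
Jack is a knight.

Verification:
- Uma (knave) says "Kate and I are the same type" - this is FALSE (a lie) because Uma is a knave and Kate is a knight.
- Kate (knight) says "Uma and I are different types" - this is TRUE because Kate is a knight and Uma is a knave.
- Jack (knight) says "At least one of us is a knave" - this is TRUE because Uma is a knave.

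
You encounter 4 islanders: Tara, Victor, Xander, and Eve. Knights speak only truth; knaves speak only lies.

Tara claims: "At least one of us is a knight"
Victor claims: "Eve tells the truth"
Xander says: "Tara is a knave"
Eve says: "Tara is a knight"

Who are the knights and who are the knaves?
Tara is a knight.
Victor is a knight.
Xander is a knave.
Eve is a knight.

Verification:
- Tara (knight) says "At least one of us is a knight" - this is TRUE because Tara, Victor, and Eve are knights.
- Victor (knight) says "Eve tells the truth" - this is TRUE because Eve is a knight.
- Xander (knave) says "Tara is a knave" - this is FALSE (a lie) because Tara is a knight.
- Eve (knight) says "Tara is a knight" - this is TRUE because Tara is a knight.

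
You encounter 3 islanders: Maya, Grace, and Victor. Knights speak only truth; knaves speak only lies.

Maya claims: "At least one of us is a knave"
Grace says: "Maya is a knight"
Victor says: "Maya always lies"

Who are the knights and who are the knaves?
Maya is a knight.
Grace is a knight.
Victor is a knave.

Verification:
- Maya (knight) says "At least one of us is a knave" - this is TRUE because Victor is a knave.
- Grace (knight) says "Maya is a knight" - this is TRUE because Maya is a knight.
- Victor (knave) says "Maya always lies" - this is FALSE (a lie) because Maya is a knight.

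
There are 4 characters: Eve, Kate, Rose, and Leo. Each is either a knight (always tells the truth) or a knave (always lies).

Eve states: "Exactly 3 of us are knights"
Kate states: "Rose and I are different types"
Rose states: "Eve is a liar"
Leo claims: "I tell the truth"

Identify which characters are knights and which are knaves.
Eve is a knight.
Kate is a knight.
Rose is a knave.
Leo is a knight.

Verification:
- Eve (knight) says "Exactly 3 of us are knights" - this is TRUE because there are 3 knights.
- Kate (knight) says "Rose and I are different types" - this is TRUE because Kate is a knight and Rose is a knave.
- Rose (knave) says "Eve is a liar" - this is FALSE (a lie) because Eve is a knight.
- Leo (knight) says "I tell the truth" - this is TRUE because Leo is a knight.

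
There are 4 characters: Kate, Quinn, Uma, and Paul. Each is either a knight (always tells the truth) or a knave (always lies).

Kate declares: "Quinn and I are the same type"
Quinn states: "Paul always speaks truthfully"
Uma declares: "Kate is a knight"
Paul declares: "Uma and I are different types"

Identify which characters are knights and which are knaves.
Kate is a knave.
Quinn is a knight.
Uma is a knave.
Paul is a knight.

Verification:
- Kate (knave) says "Quinn and I are the same type" - this is FALSE (a lie) because Kate is a knave and Quinn is a knight.
- Quinn (knight) says "Paul always speaks truthfully" - this is TRUE because Paul is a knight.
- Uma (knave) says "Kate is a knight" - this is FALSE (a lie) because Kate is a knave.
- Paul (knight) says "Uma and I are different types" - this is TRUE because Paul is a knight and Uma is a knave.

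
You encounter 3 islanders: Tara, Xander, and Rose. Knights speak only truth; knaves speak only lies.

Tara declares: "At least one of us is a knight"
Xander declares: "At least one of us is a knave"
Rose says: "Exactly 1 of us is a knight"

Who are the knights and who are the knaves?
Tara is a knight.
Xander is a knight.
Rose is a knave.

Verification:
- Tara (knight) says "At least one of us is a knight" - this is TRUE because Tara and Xander are knights.
- Xander (knight) says "At least one of us is a knave" - this is TRUE because Rose is a knave.
- Rose (knave) says "Exactly 1 of us is a knight" - this is FALSE (a lie) because there are 2 knights.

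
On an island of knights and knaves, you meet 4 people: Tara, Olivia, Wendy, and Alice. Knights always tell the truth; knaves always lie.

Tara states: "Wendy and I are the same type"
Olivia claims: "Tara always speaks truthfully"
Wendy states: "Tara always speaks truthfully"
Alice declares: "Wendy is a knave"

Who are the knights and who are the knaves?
Tara is a knight.
Olivia is a knight.
Wendy is a knight.
Alice is a knave.

Verification:
- Tara (knight) says "Wendy and I are the same type" - this is TRUE because Tara is a knight and Wendy is a knight.
- Olivia (knight) says "Tara always speaks truthfully" - this is TRUE because Tara is a knight.
- Wendy (knight) says "Tara always speaks truthfully" - this is TRUE because Tara is a knight.
- Alice (knave) says "Wendy is a knave" - this is FALSE (a lie) because Wendy is a knight.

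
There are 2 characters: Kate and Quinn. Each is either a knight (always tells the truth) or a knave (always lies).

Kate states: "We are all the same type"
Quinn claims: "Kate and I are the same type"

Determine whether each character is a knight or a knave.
Kate is a knight.
Quinn is a knight.

Verification:
- Kate (knight) says "We are all the same type" - this is TRUE because Kate and Quinn are knights.
- Quinn (knight) says "Kate and I are the same type" - this is TRUE because Quinn is a knight and Kate is a knight.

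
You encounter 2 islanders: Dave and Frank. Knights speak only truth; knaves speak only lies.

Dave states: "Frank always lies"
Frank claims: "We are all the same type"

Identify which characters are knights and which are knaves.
Dave is a knight.
Frank is a knave.

Verification:
- Dave (knight) says "Frank always lies" - this is TRUE because Frank is a knave.
- Frank (knave) says "We are all the same type" - this is FALSE (a lie) because Dave is a knight and Frank is a knave.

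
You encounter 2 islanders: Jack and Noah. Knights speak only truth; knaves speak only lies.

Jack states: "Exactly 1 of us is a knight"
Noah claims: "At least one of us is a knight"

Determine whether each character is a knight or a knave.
Jack is a knave.
Noah is a knave.

Verification:
- Jack (knave) says "Exactly 1 of us is a knight" - this is FALSE (a lie) because there are 0 knights.
- Noah (knave) says "At least one of us is a knight" - this is FALSE (a lie) because no one is a knight.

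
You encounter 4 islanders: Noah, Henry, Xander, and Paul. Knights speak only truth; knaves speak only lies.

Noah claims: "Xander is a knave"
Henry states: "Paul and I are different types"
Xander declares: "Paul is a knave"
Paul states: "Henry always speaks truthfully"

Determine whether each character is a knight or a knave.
Noah is a knave.
Henry is a knave.
Xander is a knight.
Paul is a knave.

Verification:
- Noah (knave) says "Xander is a knave" - this is FALSE (a lie) because Xander is a knight.
- Henry (knave) says "Paul and I are different types" - this is FALSE (a lie) because Henry is a knave and Paul is a knave.
- Xander (knight) says "Paul is a knave" - this is TRUE because Paul is a knave.
- Paul (knave) says "Henry always speaks truthfully" - this is FALSE (a lie) because Henry is a knave.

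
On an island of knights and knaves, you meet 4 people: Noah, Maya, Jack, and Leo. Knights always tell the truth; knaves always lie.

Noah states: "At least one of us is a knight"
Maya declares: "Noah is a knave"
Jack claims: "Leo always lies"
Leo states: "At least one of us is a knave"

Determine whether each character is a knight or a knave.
Noah is a knight.
Maya is a knave.
Jack is a knave.
Leo is a knight.

Verification:
- Noah (knight) says "At least one of us is a knight" - this is TRUE because Noah and Leo are knights.
- Maya (knave) says "Noah is a knave" - this is FALSE (a lie) because Noah is a knight.
- Jack (knave) says "Leo always lies" - this is FALSE (a lie) because Leo is a knight.
- Leo (knight) says "At least one of us is a knave" - this is TRUE because Maya and Jack are knaves.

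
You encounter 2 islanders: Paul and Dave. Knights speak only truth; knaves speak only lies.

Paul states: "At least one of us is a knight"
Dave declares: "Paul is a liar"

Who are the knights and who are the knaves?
Paul is a knight.
Dave is a knave.

Verification:
- Paul (knight) says "At least one of us is a knight" - this is TRUE because Paul is a knight.
- Dave (knave) says "Paul is a liar" - this is FALSE (a lie) because Paul is a knight.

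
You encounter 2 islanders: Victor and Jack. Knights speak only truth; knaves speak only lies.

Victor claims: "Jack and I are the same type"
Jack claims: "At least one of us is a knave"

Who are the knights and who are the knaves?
Victor is a knave.
Jack is a knight.

Verification:
- Victor (knave) says "Jack and I are the same type" - this is FALSE (a lie) because Victor is a knave and Jack is a knight.
- Jack (knight) says "At least one of us is a knave" - this is TRUE because Victor is a knave.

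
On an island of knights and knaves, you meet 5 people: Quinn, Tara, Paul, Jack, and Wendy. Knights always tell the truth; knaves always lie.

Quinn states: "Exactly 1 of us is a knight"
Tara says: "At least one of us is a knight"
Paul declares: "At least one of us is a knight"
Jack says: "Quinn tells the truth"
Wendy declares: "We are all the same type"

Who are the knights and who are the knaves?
Quinn is a knave.
Tara is a knight.
Paul is a knight.
Jack is a knave.
Wendy is a knave.

Verification:
- Quinn (knave) says "Exactly 1 of us is a knight" - this is FALSE (a lie) because there are 2 knights.
- Tara (knight) says "At least one of us is a knight" - this is TRUE because Tara and Paul are knights.
- Paul (knight) says "At least one of us is a knight" - this is TRUE because Tara and Paul are knights.
- Jack (knave) says "Quinn tells the truth" - this is FALSE (a lie) because Quinn is a knave.
- Wendy (knave) says "We are all the same type" - this is FALSE (a lie) because Tara and Paul are knights and Quinn, Jack, and Wendy are knaves.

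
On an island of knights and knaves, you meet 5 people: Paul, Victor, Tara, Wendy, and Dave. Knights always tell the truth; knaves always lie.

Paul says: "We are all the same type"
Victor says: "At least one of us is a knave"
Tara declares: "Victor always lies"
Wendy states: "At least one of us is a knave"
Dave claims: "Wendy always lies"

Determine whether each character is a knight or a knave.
Paul is a knave.
Victor is a knight.
Tara is a knave.
Wendy is a knight.
Dave is a knave.

Verification:
- Paul (knave) says "We are all the same type" - this is FALSE (a lie) because Victor and Wendy are knights and Paul, Tara, and Dave are knaves.
- Victor (knight) says "At least one of us is a knave" - this is TRUE because Paul, Tara, and Dave are knaves.
- Tara (knave) says "Victor always lies" - this is FALSE (a lie) because Victor is a knight.
- Wendy (knight) says "At least one of us is a knave" - this is TRUE because Paul, Tara, and Dave are knaves.
- Dave (knave) says "Wendy always lies" - this is FALSE (a lie) because Wendy is a knight.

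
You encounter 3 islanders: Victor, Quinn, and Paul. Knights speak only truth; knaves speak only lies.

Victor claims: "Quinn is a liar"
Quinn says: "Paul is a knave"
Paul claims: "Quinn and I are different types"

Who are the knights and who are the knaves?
Victor is a knight.
Quinn is a knave.
Paul is a knight.

Verification:
- Victor (knight) says "Quinn is a liar" - this is TRUE because Quinn is a knave.
- Quinn (knave) says "Paul is a knave" - this is FALSE (a lie) because Paul is a knight.
- Paul (knight) says "Quinn and I are different types" - this is TRUE because Paul is a knight and Quinn is a knave.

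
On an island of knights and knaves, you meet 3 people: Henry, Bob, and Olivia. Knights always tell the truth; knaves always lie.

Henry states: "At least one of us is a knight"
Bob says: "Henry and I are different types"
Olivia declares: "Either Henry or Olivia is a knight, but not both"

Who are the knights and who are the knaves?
Henry is a knave.
Bob is a knave.
Olivia is a knave.

Verification:
- Henry (knave) says "At least one of us is a knight" - this is FALSE (a lie) because no one is a knight.
- Bob (knave) says "Henry and I are different types" - this is FALSE (a lie) because Bob is a knave and Henry is a knave.
- Olivia (knave) says "Either Henry or Olivia is a knight, but not both" - this is FALSE (a lie) because Henry is a knave and Olivia is a knave.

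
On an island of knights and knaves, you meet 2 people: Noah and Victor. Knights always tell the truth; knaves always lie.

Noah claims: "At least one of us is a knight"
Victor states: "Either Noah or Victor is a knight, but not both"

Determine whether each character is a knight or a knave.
Noah is a knave.
Victor is a knave.

Verification:
- Noah (knave) says "At least one of us is a knight" - this is FALSE (a lie) because no one is a knight.
- Victor (knave) says "Either Noah or Victor is a knight, but not both" - this is FALSE (a lie) because Noah is a knave and Victor is a knave.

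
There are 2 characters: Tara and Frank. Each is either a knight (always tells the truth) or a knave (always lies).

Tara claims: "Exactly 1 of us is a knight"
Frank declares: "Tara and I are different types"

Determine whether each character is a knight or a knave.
Tara is a knave.
Frank is a knave.

Verification:
- Tara (knave) says "Exactly 1 of us is a knight" - this is FALSE (a lie) because there are 0 knights.
- Frank (knave) says "Tara and I are different types" - this is FALSE (a lie) because Frank is a knave and Tara is a knave.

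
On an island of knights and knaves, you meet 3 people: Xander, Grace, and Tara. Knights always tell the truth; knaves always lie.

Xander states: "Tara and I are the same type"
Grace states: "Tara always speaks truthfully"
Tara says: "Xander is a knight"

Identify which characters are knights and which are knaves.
Xander is a knight.
Grace is a knight.
Tara is a knight.

Verification:
- Xander (knight) says "Tara and I are the same type" - this is TRUE because Xander is a knight and Tara is a knight.
- Grace (knight) says "Tara always speaks truthfully" - this is TRUE because Tara is a knight.
- Tara (knight) says "Xander is a knight" - this is TRUE because Xander is a knight.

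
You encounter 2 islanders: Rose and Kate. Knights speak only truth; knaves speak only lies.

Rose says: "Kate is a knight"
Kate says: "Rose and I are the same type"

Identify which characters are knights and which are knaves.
Rose is a knight.
Kate is a knight.

Verification:
- Rose (knight) says "Kate is a knight" - this is TRUE because Kate is a knight.
- Kate (knight) says "Rose and I are the same type" - this is TRUE because Kate is a knight and Rose is a knight.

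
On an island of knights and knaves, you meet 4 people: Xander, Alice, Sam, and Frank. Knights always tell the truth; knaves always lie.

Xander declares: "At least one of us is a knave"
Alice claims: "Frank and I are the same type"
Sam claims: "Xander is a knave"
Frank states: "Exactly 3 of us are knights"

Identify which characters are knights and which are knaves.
Xander is a knight.
Alice is a knight.
Sam is a knave.
Frank is a knight.

Verification:
- Xander (knight) says "At least one of us is a knave" - this is TRUE because Sam is a knave.
- Alice (knight) says "Frank and I are the same type" - this is TRUE because Alice is a knight and Frank is a knight.
- Sam (knave) says "Xander is a knave" - this is FALSE (a lie) because Xander is a knight.
- Frank (knight) says "Exactly 3 of us are knights" - this is TRUE because there are 3 knights.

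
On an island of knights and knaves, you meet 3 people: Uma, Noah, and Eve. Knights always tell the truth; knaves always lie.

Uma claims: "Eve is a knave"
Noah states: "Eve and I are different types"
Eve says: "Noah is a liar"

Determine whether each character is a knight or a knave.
Uma is a knight.
Noah is a knight.
Eve is a knave.

Verification:
- Uma (knight) says "Eve is a knave" - this is TRUE because Eve is a knave.
- Noah (knight) says "Eve and I are different types" - this is TRUE because Noah is a knight and Eve is a knave.
- Eve (knave) says "Noah is a liar" - this is FALSE (a lie) because Noah is a knight.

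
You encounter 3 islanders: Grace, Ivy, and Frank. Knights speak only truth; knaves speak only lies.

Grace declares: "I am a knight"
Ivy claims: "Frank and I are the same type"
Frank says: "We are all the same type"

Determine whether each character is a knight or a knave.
Grace is a knight.
Ivy is a knight.
Frank is a knight.

Verification:
- Grace (knight) says "I am a knight" - this is TRUE because Grace is a knight.
- Ivy (knight) says "Frank and I are the same type" - this is TRUE because Ivy is a knight and Frank is a knight.
- Frank (knight) says "We are all the same type" - this is TRUE because Grace, Ivy, and Frank are knights.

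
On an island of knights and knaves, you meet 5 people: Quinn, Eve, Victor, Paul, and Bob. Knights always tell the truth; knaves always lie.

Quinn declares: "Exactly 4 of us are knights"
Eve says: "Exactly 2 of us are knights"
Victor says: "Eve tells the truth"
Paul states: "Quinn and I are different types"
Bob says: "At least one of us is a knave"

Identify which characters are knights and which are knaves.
Quinn is a knave.
Eve is a knave.
Victor is a knave.
Paul is a knave.
Bob is a knight.

Verification:
- Quinn (knave) says "Exactly 4 of us are knights" - this is FALSE (a lie) because there are 1 knights.
- Eve (knave) says "Exactly 2 of us are knights" - this is FALSE (a lie) because there are 1 knights.
- Victor (knave) says "Eve tells the truth" - this is FALSE (a lie) because Eve is a knave.
- Paul (knave) says "Quinn and I are different types" - this is FALSE (a lie) because Paul is a knave and Quinn is a knave.
- Bob (knight) says "At least one of us is a knave" - this is TRUE because Quinn, Eve, Victor, and Paul are knaves.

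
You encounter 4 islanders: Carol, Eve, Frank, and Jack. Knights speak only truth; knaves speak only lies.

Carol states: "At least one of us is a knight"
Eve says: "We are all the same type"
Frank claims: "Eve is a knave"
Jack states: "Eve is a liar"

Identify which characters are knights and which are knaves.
Carol is a knight.
Eve is a knave.
Frank is a knight.
Jack is a knight.

Verification:
- Carol (knight) says "At least one of us is a knight" - this is TRUE because Carol, Frank, and Jack are knights.
- Eve (knave) says "We are all the same type" - this is FALSE (a lie) because Carol, Frank, and Jack are knights and Eve is a knave.
- Frank (knight) says "Eve is a knave" - this is TRUE because Eve is a knave.
- Jack (knight) says "Eve is a liar" - this is TRUE because Eve is a knave.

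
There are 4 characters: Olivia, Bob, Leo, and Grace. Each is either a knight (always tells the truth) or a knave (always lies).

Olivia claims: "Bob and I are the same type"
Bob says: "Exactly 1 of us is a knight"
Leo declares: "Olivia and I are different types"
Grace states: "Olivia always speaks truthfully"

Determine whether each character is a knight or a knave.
Olivia is a knave.
Bob is a knight.
Leo is a knave.
Grace is a knave.

Verification:
- Olivia (knave) says "Bob and I are the same type" - this is FALSE (a lie) because Olivia is a knave and Bob is a knight.
- Bob (knight) says "Exactly 1 of us is a knight" - this is TRUE because there are 1 knights.
- Leo (knave) says "Olivia and I are different types" - this is FALSE (a lie) because Leo is a knave and Olivia is a knave.
- Grace (knave) says "Olivia always speaks truthfully" - this is FALSE (a lie) because Olivia is a knave.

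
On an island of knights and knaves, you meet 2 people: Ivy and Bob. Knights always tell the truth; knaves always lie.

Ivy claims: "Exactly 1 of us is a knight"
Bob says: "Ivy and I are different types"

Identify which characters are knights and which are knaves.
Ivy is a knave.
Bob is a knave.

Verification:
- Ivy (knave) says "Exactly 1 of us is a knight" - this is FALSE (a lie) because there are 0 knights.
- Bob (knave) says "Ivy and I are different types" - this is FALSE (a lie) because Bob is a knave and Ivy is a knave.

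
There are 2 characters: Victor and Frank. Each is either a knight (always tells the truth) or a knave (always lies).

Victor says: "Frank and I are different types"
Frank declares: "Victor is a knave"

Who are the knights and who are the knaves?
Victor is a knight.
Frank is a knave.

Verification:
- Victor (knight) says "Frank and I are different types" - this is TRUE because Victor is a knight and Frank is a knave.
- Frank (knave) says "Victor is a knave" - this is FALSE (a lie) because Victor is a knight.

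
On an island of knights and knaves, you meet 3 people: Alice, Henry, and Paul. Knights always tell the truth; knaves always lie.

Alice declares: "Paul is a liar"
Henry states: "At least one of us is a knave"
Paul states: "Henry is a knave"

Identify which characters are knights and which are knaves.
Alice is a knight.
Henry is a knight.
Paul is a knave.

Verification:
- Alice (knight) says "Paul is a liar" - this is TRUE because Paul is a knave.
- Henry (knight) says "At least one of us is a knave" - this is TRUE because Paul is a knave.
- Paul (knave) says "Henry is a knave" - this is FALSE (a lie) because Henry is a knight.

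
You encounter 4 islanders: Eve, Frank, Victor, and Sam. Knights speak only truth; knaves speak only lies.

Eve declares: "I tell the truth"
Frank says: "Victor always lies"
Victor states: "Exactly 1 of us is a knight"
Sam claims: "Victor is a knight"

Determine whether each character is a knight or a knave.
Eve is a knight.
Frank is a knight.
Victor is a knave.
Sam is a knave.

Verification:
- Eve (knight) says "I tell the truth" - this is TRUE because Eve is a knight.
- Frank (knight) says "Victor always lies" - this is TRUE because Victor is a knave.
- Victor (knave) says "Exactly 1 of us is a knight" - this is FALSE (a lie) because there are 2 knights.
- Sam (knave) says "Victor is a knight" - this is FALSE (a lie) because Victor is a knave.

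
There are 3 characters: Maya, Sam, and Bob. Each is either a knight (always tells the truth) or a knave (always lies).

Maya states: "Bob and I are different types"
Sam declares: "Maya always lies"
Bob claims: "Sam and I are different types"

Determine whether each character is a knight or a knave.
Maya is a knight.
Sam is a knave.
Bob is a knave.

Verification:
- Maya (knight) says "Bob and I are different types" - this is TRUE because Maya is a knight and Bob is a knave.
- Sam (knave) says "Maya always lies" - this is FALSE (a lie) because Maya is a knight.
- Bob (knave) says "Sam and I are different types" - this is FALSE (a lie) because Bob is a knave and Sam is a knave.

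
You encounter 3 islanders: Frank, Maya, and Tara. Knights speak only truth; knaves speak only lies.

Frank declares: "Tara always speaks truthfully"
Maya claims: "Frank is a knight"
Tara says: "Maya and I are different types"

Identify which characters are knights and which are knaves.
Frank is a knave.
Maya is a knave.
Tara is a knave.

Verification:
- Frank (knave) says "Tara always speaks truthfully" - this is FALSE (a lie) because Tara is a knave.
- Maya (knave) says "Frank is a knight" - this is FALSE (a lie) because Frank is a knave.
- Tara (knave) says "Maya and I are different types" - this is FALSE (a lie) because Tara is a knave and Maya is a knave.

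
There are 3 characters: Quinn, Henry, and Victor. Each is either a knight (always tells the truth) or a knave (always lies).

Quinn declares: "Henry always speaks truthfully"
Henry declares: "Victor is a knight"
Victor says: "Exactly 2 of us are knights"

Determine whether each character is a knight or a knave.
Quinn is a knave.
Henry is a knave.
Victor is a knave.

Verification:
- Quinn (knave) says "Henry always speaks truthfully" - this is FALSE (a lie) because Henry is a knave.
- Henry (knave) says "Victor is a knight" - this is FALSE (a lie) because Victor is a knave.
- Victor (knave) says "Exactly 2 of us are knights" - this is FALSE (a lie) because there are 0 knights.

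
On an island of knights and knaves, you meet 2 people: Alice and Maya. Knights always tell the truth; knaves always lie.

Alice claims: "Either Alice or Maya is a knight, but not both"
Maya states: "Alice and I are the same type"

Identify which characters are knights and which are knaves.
Alice is a knight.
Maya is a knave.

Verification:
- Alice (knight) says "Either Alice or Maya is a knight, but not both" - this is TRUE because Alice is a knight and Maya is a knave.
- Maya (knave) says "Alice and I are the same type" - this is FALSE (a lie) because Maya is a knave and Alice is a knight.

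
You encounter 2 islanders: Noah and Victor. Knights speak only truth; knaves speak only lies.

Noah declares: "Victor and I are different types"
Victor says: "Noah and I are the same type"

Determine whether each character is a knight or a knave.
Noah is a knight.
Victor is a knave.

Verification:
- Noah (knight) says "Victor and I are different types" - this is TRUE because Noah is a knight and Victor is a knave.
- Victor (knave) says "Noah and I are the same type" - this is FALSE (a lie) because Victor is a knave and Noah is a knight.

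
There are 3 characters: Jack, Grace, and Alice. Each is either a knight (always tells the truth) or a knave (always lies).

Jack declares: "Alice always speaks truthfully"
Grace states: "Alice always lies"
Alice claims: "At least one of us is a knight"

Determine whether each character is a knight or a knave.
Jack is a knight.
Grace is a knave.
Alice is a knight.

Verification:
- Jack (knight) says "Alice always speaks truthfully" - this is TRUE because Alice is a knight.
- Grace (knave) says "Alice always lies" - this is FALSE (a lie) because Alice is a knight.
- Alice (knight) says "At least one of us is a knight" - this is TRUE because Jack and Alice are knights.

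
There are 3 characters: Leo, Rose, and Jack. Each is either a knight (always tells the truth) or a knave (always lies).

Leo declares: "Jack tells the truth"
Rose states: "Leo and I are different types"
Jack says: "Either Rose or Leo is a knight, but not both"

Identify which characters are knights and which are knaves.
Leo is a knave.
Rose is a knave.
Jack is a knave.

Verification:
- Leo (knave) says "Jack tells the truth" - this is FALSE (a lie) because Jack is a knave.
- Rose (knave) says "Leo and I are different types" - this is FALSE (a lie) because Rose is a knave and Leo is a knave.
- Jack (knave) says "Either Rose or Leo is a knight, but not both" - this is FALSE (a lie) because Rose is a knave and Leo is a knave.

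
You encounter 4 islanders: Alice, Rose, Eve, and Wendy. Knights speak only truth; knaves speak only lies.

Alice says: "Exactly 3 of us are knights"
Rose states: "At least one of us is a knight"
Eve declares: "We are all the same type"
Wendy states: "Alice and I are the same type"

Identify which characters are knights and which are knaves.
Alice is a knight.
Rose is a knight.
Eve is a knave.
Wendy is a knight.

Verification:
- Alice (knight) says "Exactly 3 of us are knights" - this is TRUE because there are 3 knights.
- Rose (knight) says "At least one of us is a knight" - this is TRUE because Alice, Rose, and Wendy are knights.
- Eve (knave) says "We are all the same type" - this is FALSE (a lie) because Alice, Rose, and Wendy are knights and Eve is a knave.
- Wendy (knight) says "Alice and I are the same type" - this is TRUE because Wendy is a knight and Alice is a knight.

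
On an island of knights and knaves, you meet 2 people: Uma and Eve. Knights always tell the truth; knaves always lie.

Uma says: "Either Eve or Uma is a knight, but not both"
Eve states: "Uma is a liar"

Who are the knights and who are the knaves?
Uma is a knight.
Eve is a knave.

Verification:
- Uma (knight) says "Either Eve or Uma is a knight, but not both" - this is TRUE because Eve is a knave and Uma is a knight.
- Eve (knave) says "Uma is a liar" - this is FALSE (a lie) because Uma is a knight.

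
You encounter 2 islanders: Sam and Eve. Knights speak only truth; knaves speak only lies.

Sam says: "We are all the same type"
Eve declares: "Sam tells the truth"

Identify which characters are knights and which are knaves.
Sam is a knight.
Eve is a knight.

Verification:
- Sam (knight) says "We are all the same type" - this is TRUE because Sam and Eve are knights.
- Eve (knight) says "Sam tells the truth" - this is TRUE because Sam is a knight.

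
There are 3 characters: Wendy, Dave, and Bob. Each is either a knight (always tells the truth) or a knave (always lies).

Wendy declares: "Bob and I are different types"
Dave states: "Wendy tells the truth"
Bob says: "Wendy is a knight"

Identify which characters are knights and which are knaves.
Wendy is a knave.
Dave is a knave.
Bob is a knave.

Verification:
- Wendy (knave) says "Bob and I are different types" - this is FALSE (a lie) because Wendy is a knave and Bob is a knave.
- Dave (knave) says "Wendy tells the truth" - this is FALSE (a lie) because Wendy is a knave.
- Bob (knave) says "Wendy is a knight" - this is FALSE (a lie) because Wendy is a knave.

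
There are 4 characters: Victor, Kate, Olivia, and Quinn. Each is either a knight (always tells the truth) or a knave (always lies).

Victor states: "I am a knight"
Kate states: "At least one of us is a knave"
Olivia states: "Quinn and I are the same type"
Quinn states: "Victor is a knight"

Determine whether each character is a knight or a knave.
Victor is a knight.
Kate is a knight.
Olivia is a knave.
Quinn is a knight.

Verification:
- Victor (knight) says "I am a knight" - this is TRUE because Victor is a knight.
- Kate (knight) says "At least one of us is a knave" - this is TRUE because Olivia is a knave.
- Olivia (knave) says "Quinn and I are the same type" - this is FALSE (a lie) because Olivia is a knave and Quinn is a knight.
- Quinn (knight) says "Victor is a knight" - this is TRUE because Victor is a knight.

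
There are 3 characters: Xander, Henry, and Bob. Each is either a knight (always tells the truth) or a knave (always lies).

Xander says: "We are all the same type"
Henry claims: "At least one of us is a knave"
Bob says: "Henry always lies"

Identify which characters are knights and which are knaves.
Xander is a knave.
Henry is a knight.
Bob is a knave.

Verification:
- Xander (knave) says "We are all the same type" - this is FALSE (a lie) because Henry is a knight and Xander and Bob are knaves.
- Henry (knight) says "At least one of us is a knave" - this is TRUE because Xander and Bob are knaves.
- Bob (knave) says "Henry always lies" - this is FALSE (a lie) because Henry is a knight.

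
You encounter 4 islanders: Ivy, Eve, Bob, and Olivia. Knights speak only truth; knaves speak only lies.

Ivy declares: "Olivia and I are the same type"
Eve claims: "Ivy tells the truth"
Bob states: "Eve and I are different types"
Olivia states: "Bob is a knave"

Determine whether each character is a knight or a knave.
Ivy is a knave.
Eve is a knave.
Bob is a knave.
Olivia is a knight.

Verification:
- Ivy (knave) says "Olivia and I are the same type" - this is FALSE (a lie) because Ivy is a knave and Olivia is a knight.
- Eve (knave) says "Ivy tells the truth" - this is FALSE (a lie) because Ivy is a knave.
- Bob (knave) says "Eve and I are different types" - this is FALSE (a lie) because Bob is a knave and Eve is a knave.
- Olivia (knight) says "Bob is a knave" - this is TRUE because Bob is a knave.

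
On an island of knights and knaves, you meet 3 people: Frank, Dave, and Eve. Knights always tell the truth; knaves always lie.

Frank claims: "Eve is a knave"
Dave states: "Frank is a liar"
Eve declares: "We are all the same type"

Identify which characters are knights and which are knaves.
Frank is a knight.
Dave is a knave.
Eve is a knave.

Verification:
- Frank (knight) says "Eve is a knave" - this is TRUE because Eve is a knave.
- Dave (knave) says "Frank is a liar" - this is FALSE (a lie) because Frank is a knight.
- Eve (knave) says "We are all the same type" - this is FALSE (a lie) because Frank is a knight and Dave and Eve are knaves.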